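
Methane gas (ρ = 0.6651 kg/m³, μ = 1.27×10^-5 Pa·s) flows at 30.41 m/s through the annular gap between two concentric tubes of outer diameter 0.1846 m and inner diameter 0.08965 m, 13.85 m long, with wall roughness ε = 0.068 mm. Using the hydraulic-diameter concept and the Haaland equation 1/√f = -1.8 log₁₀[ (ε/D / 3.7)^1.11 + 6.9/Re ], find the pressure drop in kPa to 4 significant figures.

ΔP ≈ 0.9026 kPa

Hydraulic diameter D_h = 4A/P = D_o - D_i = 0.1846 - 0.08965 = 0.09495 m.
Re = ρVD_h/μ = 0.6651·30.41·0.09495/1.27e-05 = 1.512e+05.
ε/D_h = 6.8e-05/0.09495 = 0.000716; Haaland gives 1/√f = -1.8 log₁₀[7.56e-05+4.56e-05] = 7.05, so f = 0.02012.
ΔP = f(L/D_h)(ρV²/2) = 0.02012·13.85/0.09495·307.5 = 902.6 Pa.
ΔP = 0.9026 kPa.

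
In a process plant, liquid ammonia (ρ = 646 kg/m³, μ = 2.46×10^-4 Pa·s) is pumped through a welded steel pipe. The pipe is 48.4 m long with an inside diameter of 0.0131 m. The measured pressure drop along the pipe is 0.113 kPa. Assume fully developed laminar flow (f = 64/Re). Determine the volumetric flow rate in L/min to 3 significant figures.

For laminar flow, f = 64/Re with Re = ρVD/μ, so Darcy-Weisbach reduces to ΔP = 32μLV/D². Solving for V: V = ΔP·D²/(32μL) = 113·(0.0131)²/(32·0.000246·48.4) = 0.0509 m/s.
Check: Re = ρVD/μ = 646·0.0509·0.0131/0.000246 = 1751 < 2300, so the laminar assumption holds.
Q = V·A = 0.0509·(π/4·0.0131²) = 6.86e-06 m³/s = 0.412 L/min.

Q ≈ 0.412 L/min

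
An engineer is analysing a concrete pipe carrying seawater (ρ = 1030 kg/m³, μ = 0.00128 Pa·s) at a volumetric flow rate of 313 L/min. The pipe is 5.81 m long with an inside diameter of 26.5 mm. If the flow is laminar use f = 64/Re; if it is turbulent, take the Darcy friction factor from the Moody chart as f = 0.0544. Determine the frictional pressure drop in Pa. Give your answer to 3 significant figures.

Q = 313 L/min = 313/60000 = 0.005217 m³/s.
Cross-sectional area A = πD²/4 = π(0.0265)²/4 = 0.0005515 m²; mean velocity V = Q/A = 0.005217/0.0005515 = 9.458 m/s.
Reynolds number Re = ρVD/μ = 1030 · 9.458 · 0.0265 / 0.00128 = 2.017e+05.
Re > 4000 → turbulent; use the Moody-chart value f = 0.0544.
Darcy-Weisbach: ΔP = f(L/D)(ρV²/2) = 0.0544·(5.81/0.0265)·(1030·9.458²/2) = 0.0544·219.2·4.607e+04 = 5.495e+05 Pa.

ΔP ≈ 549000 Pa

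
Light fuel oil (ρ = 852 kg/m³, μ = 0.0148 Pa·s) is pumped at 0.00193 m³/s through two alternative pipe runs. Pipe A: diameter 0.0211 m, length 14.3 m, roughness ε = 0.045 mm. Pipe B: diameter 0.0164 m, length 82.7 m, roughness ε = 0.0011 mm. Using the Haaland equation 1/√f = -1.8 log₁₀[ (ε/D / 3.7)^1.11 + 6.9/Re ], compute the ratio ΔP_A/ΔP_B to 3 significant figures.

ΔP_A/ΔP_B ≈ 0.0561

Pipe A: V = Q/A = 0.00193/0.0003497 = 5.52 m/s; Re = 6704; ε/D = 0.00213; Haaland → f = 0.03691; ΔP_A = f(L/D)(ρV²/2) = 3.246e+05 Pa.
Pipe B: V = Q/A = 0.00193/0.0002112 = 9.136 m/s; Re = 8626; ε/D = 6.71e-05; Haaland → f = 0.03224; ΔP_B = f(L/D)(ρV²/2) = 5.782e+06 Pa.
ΔP_A/ΔP_B = 3.246e+05/5.782e+06 = 0.0561.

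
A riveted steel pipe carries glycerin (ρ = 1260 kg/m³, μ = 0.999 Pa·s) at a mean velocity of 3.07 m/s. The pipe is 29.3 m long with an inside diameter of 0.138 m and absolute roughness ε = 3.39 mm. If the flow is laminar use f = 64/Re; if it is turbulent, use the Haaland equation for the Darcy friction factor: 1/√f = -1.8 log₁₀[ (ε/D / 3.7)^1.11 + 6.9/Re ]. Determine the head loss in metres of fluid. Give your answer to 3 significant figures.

h_f ≈ 12.2 m

Reynolds number Re = ρVD/μ = 1260 · 3.07 · 0.138 / 0.999 = 534.3.
Re < 2300 → laminar flow, so f = 64/Re = 64/534.3 = 0.1198 (the turbulent correlation is not needed).
Darcy-Weisbach: ΔP = f(L/D)(ρV²/2) = 0.1198·(29.3/0.138)·(1260·3.07²/2) = 0.1198·212.3·5938 = 1.51e+05 Pa.
Head loss h_f = ΔP/(ρg) = 1.51e+05/(1260·9.81) = 12.2 m.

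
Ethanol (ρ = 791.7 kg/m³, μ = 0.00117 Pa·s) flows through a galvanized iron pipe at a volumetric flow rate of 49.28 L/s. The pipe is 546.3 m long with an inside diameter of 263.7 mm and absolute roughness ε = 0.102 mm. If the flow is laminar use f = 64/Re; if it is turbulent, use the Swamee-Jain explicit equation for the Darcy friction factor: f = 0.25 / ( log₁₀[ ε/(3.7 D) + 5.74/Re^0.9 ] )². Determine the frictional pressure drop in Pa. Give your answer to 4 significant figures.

ΔP ≈ 12510 Pa

Q = 49.28 L/s = 49.28/1000 = 0.04928 m³/s.
Cross-sectional area A = πD²/4 = π(0.2637)²/4 = 0.05461 m²; mean velocity V = Q/A = 0.04928/0.05461 = 0.9023 m/s.
Reynolds number Re = ρVD/μ = 791.7 · 0.9023 · 0.2637 / 0.00117 = 1.61e+05.
Re > 4000 → turbulent. Relative roughness ε/D = 0.000102/0.2637 = 0.000387. Swamee-Jain: f = 0.25/(log₁₀[0.000387/3.7 + 5.74/1.61e+05^0.9])² = 0.25/(log₁₀[0.000105 + 0.000118])² = 0.25/(-3.652)² = 0.01874.
Darcy-Weisbach: ΔP = f(L/D)(ρV²/2) = 0.01874·(546.3/0.2637)·(791.7·0.9023²/2) = 0.01874·2072·322.3 = 1.251e+04 Pa.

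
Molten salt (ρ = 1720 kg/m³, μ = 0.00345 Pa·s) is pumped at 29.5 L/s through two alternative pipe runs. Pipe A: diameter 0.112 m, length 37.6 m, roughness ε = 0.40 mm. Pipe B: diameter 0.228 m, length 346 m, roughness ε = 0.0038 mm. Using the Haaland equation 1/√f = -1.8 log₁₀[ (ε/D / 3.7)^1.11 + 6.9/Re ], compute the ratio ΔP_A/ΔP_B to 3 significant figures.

ΔP_A/ΔP_B ≈ 5.75

Pipe A: V = Q/A = 0.0295/0.009852 = 2.994 m/s; Re = 1.672e+05; ε/D = 0.00357; Haaland → f = 0.02819; ΔP_A = f(L/D)(ρV²/2) = 7.297e+04 Pa.
Pipe B: V = Q/A = 0.0295/0.04083 = 0.7225 m/s; Re = 8.213e+04; ε/D = 1.67e-05; Haaland → f = 0.01864; ΔP_B = f(L/D)(ρV²/2) = 1.27e+04 Pa.
ΔP_A/ΔP_B = 7.297e+04/1.27e+04 = 5.75.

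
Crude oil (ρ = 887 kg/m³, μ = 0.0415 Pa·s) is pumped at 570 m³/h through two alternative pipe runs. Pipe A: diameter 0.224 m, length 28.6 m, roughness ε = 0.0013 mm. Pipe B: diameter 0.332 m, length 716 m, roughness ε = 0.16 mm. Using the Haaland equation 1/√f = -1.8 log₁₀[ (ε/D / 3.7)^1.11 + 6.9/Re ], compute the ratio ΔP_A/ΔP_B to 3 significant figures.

ΔP_A/ΔP_B ≈ 0.252

Pipe A: V = Q/A = 0.1583/0.03941 = 4.018 m/s; Re = 1.924e+04; ε/D = 5.8e-06; Haaland → f = 0.02601; ΔP_A = f(L/D)(ρV²/2) = 2.377e+04 Pa.
Pipe B: V = Q/A = 0.1583/0.08657 = 1.829 m/s; Re = 1.298e+04; ε/D = 0.000482; Haaland → f = 0.02947; ΔP_B = f(L/D)(ρV²/2) = 9.428e+04 Pa.
ΔP_A/ΔP_B = 2.377e+04/9.428e+04 = 0.252.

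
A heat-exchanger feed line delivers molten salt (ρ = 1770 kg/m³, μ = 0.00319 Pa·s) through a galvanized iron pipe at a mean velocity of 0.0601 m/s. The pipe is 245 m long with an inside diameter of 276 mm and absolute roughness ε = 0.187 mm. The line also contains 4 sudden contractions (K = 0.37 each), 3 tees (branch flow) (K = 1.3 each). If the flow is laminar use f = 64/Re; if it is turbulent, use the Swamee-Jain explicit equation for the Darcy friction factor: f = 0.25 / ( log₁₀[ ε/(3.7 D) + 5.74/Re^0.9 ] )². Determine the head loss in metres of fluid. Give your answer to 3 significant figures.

Reynolds number Re = ρVD/μ = 1770 · 0.0601 · 0.276 / 0.00319 = 9204.
Re > 4000 → turbulent. Relative roughness ε/D = 0.000187/0.276 = 0.000678. Swamee-Jain: f = 0.25/(log₁₀[0.000678/3.7 + 5.74/9204^0.9])² = 0.25/(log₁₀[0.000183 + 0.00155])² = 0.25/(-2.76)² = 0.03281.
Total minor-loss coefficient ΣK = 4·0.37 + 3·1.3 = 5.38.
ΔP = [f·L/D + ΣK]·(ρV²/2) = [0.03281·245/0.276 + 5.38]·(1770·0.0601²/2) = [29.13 + 5.38]·3.197 = 110.3 Pa.
Head loss h_f = ΔP/(ρg) = 110.3/(1770·9.81) = 0.00635 m.

h_f ≈ 0.00635 m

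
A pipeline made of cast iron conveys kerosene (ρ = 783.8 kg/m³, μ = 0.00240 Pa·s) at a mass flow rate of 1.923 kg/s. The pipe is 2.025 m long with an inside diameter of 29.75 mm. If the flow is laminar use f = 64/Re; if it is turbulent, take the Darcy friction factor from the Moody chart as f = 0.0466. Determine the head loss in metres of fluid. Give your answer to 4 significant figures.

A = πD²/4 = π(0.02975)²/4 = 0.0006951 m²; mean velocity V = ṁ/(ρA) = 1.923/(783.8 · 0.0006951) = 3.529 m/s.
Reynolds number Re = ρVD/μ = 783.8 · 3.529 · 0.02975 / 0.0024 = 3.429e+04.
Re > 4000 → turbulent; use the Moody-chart value f = 0.0466.
Darcy-Weisbach: ΔP = f(L/D)(ρV²/2) = 0.0466·(2.025/0.02975)·(783.8·3.529²/2) = 0.0466·68.07·4882 = 1.549e+04 Pa.
Head loss h_f = ΔP/(ρg) = 1.549e+04/(783.8·9.81) = 2.014 m.

h_f ≈ 2.014 m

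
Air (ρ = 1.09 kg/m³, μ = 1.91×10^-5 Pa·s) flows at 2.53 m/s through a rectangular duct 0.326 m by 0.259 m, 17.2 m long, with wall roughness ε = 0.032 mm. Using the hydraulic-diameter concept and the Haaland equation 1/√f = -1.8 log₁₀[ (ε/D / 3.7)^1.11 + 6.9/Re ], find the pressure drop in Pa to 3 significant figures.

Hydraulic diameter D_h = 4A/P = 4·(0.326·0.259)/(2·(0.326+0.259)) = 0.3377/1.17 = 0.2887 m.
Re = ρVD_h/μ = 1.09·2.53·0.2887/1.91e-05 = 4.168e+04.
ε/D_h = 3.2e-05/0.2887 = 0.000111; Haaland gives 1/√f = -1.8 log₁₀[9.53e-06+0.000166] = 6.762, so f = 0.02187.
ΔP = f(L/D_h)(ρV²/2) = 0.02187·17.2/0.2887·3.488 = 4.546 Pa.

ΔP ≈ 4.55 Pa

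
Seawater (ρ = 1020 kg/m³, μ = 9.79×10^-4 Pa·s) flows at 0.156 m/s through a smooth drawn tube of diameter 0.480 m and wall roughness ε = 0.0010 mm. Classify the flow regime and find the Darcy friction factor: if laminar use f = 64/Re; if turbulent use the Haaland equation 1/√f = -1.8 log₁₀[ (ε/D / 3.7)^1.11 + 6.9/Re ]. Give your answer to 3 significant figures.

Re = ρVD/μ = 1020·0.156·0.48/0.000979 = 7.802e+04.
Re > 4000 → turbulent. ε/D = 1e-06/0.48 = 2.08e-06; Haaland: 1/√f = -1.8 log₁₀[1.16e-07 + 8.84e-05] = 7.295, so f = 0.01879.

f ≈ 0.0188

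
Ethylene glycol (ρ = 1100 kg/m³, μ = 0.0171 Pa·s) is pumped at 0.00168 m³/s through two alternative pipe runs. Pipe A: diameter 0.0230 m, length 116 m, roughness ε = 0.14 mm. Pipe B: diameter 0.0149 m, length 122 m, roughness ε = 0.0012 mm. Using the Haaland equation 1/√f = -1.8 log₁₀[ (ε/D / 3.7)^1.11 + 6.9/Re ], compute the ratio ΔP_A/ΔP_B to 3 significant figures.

Pipe A: V = Q/A = 0.00168/0.0004155 = 4.044 m/s; Re = 5983; ε/D = 0.00609; Haaland → f = 0.04214; ΔP_A = f(L/D)(ρV²/2) = 1.911e+06 Pa.
Pipe B: V = Q/A = 0.00168/0.0001744 = 9.635 m/s; Re = 9235; ε/D = 8.05e-05; Haaland → f = 0.03165; ΔP_B = f(L/D)(ρV²/2) = 1.323e+07 Pa.
ΔP_A/ΔP_B = 1.911e+06/1.323e+07 = 0.144.

ΔP_A/ΔP_B ≈ 0.144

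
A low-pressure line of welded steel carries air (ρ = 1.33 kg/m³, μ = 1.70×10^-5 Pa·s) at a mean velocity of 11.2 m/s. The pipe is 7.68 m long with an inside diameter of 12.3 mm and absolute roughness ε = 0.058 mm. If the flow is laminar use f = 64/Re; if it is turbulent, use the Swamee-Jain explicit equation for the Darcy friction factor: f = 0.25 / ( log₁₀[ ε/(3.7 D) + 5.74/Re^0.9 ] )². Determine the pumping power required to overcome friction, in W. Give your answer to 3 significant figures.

P ≈ 2.60 W

Reynolds number Re = ρVD/μ = 1.33 · 11.2 · 0.0123 / 1.7e-05 = 1.078e+04.
Re > 4000 → turbulent. Relative roughness ε/D = 5.8e-05/0.0123 = 0.00472. Swamee-Jain: f = 0.25/(log₁₀[0.00472/3.7 + 5.74/1.078e+04^0.9])² = 0.25/(log₁₀[0.00127 + 0.00135])² = 0.25/(-2.581)² = 0.03752.
Darcy-Weisbach: ΔP = f(L/D)(ρV²/2) = 0.03752·(7.68/0.0123)·(1.33·11.2²/2) = 0.03752·624.4·83.42 = 1954 Pa.
Q = V·A = 11.2·0.0001188 = 0.001331 m³/s.
Pumping power P = QΔP = 0.001331·1954 = 2.601 W = 2.60 W.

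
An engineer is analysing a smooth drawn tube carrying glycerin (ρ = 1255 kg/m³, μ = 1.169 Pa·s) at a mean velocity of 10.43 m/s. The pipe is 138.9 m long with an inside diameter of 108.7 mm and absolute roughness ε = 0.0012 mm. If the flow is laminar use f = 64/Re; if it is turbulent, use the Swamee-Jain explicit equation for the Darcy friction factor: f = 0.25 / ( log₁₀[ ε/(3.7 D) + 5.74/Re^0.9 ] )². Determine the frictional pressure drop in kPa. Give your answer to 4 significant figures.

ΔP ≈ 4587 kPa

Reynolds number Re = ρVD/μ = 1255 · 10.43 · 0.1087 / 1.17 = 1217.
Re < 2300 → laminar flow, so f = 64/Re = 64/1217 = 0.05258 (the turbulent correlation is not needed).
Darcy-Weisbach: ΔP = f(L/D)(ρV²/2) = 0.05258·(138.9/0.1087)·(1255·10.43²/2) = 0.05258·1278·6.826e+04 = 4.587e+06 Pa.
ΔP = 4.587e+06 Pa = 4587 kPa.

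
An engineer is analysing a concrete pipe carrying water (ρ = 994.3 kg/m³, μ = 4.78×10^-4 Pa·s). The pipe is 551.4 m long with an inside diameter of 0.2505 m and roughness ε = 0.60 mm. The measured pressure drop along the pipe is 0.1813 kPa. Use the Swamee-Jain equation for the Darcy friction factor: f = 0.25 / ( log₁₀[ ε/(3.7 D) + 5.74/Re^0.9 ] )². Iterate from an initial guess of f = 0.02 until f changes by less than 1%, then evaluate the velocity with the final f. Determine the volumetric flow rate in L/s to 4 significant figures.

Rearranging Darcy-Weisbach: V = √(2·ΔP·D/(f·L·ρ)). With ε/D = 0.0006/0.2505 = 0.0024, iterate starting from f = 0.02:
  f = 0.02 → V = √(2·181.3·0.2505/(0.02·551.4·994.3)) = 0.09101 m/s; Re = ρVD/μ = 4.743e+04; f → 0.0278
  f = 0.0278 → V = 0.0772 m/s; Re = 4.023e+04; f → 0.02825
  f = 0.02825 → V = 0.07658 m/s; Re = 3.991e+04; f → 0.02827
Converged (Δf/f < 1%). With the final f = 0.02827: V = √(2·181.3·0.2505/(0.02827·551.4·994.3)) = 0.07655 m/s.
Q = V·A = 0.07655·(π/4·0.2505²) = 0.003773 m³/s = 3.773 L/s.

Q ≈ 3.773 L/s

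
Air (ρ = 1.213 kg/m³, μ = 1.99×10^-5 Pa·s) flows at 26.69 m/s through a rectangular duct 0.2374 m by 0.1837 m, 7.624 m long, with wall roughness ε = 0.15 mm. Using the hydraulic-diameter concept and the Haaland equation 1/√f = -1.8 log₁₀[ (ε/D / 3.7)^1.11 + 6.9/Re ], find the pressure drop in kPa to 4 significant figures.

ΔP ≈ 0.3047 kPa

Hydraulic diameter D_h = 4A/P = 4·(0.2374·0.1837)/(2·(0.2374+0.1837)) = 0.1744/0.8422 = 0.2071 m.
Re = ρVD_h/μ = 1.213·26.69·0.2071/1.99e-05 = 3.37e+05.
ε/D_h = 0.00015/0.2071 = 0.000724; Haaland gives 1/√f = -1.8 log₁₀[7.65e-05+2.05e-05] = 7.224, so f = 0.01916.
ΔP = f(L/D_h)(ρV²/2) = 0.01916·7.624/0.2071·432 = 304.7 Pa.
ΔP = 0.3047 kPa.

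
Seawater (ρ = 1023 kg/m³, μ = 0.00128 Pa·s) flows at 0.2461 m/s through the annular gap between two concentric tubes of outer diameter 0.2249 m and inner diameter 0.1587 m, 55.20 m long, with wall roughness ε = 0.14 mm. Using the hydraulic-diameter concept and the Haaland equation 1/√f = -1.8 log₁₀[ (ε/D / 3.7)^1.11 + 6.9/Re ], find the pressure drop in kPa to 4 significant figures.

ΔP ≈ 0.8258 kPa

Hydraulic diameter D_h = 4A/P = D_o - D_i = 0.2249 - 0.1587 = 0.0662 m.
Re = ρVD_h/μ = 1023·0.2461·0.0662/0.00128 = 1.302e+04.
ε/D_h = 0.00014/0.0662 = 0.00211; Haaland gives 1/√f = -1.8 log₁₀[0.000251+0.00053] = 5.593, so f = 0.03197.
ΔP = f(L/D_h)(ρV²/2) = 0.03197·55.2/0.0662·30.98 = 825.8 Pa.
ΔP = 0.8258 kPa.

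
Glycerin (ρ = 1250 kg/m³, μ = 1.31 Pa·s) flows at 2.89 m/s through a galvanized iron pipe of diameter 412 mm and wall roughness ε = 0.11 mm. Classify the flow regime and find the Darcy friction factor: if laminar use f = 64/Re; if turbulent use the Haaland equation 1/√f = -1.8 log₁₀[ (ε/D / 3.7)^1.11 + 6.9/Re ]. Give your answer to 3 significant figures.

f ≈ 0.0563

Re = ρVD/μ = 1250·2.89·0.412/1.31 = 1136.
Re < 2300 → laminar, so f = 64/Re = 0.05633 (roughness is irrelevant in laminar flow).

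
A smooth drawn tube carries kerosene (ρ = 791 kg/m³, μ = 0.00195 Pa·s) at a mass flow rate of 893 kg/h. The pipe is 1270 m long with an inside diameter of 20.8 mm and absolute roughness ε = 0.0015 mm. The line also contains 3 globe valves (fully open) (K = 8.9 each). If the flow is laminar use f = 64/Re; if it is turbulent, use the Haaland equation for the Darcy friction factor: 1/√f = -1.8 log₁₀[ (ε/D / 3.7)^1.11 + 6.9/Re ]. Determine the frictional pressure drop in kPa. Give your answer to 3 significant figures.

ΔP ≈ 692 kPa

ṁ = 893 kg/h = 893/3600 = 0.2481 kg/s.
A = πD²/4 = π(0.0208)²/4 = 0.0003398 m²; mean velocity V = ṁ/(ρA) = 0.2481/(791 · 0.0003398) = 0.9229 m/s.
Reynolds number Re = ρVD/μ = 791 · 0.9229 · 0.0208 / 0.00195 = 7787.
Re > 4000 → turbulent. Relative roughness ε/D = 1.5e-06/0.0208 = 7.21e-05. Haaland: 1/√f = -1.8 log₁₀[(7.21e-05/3.7)^1.11 + 6.9/7787] = -1.8 log₁₀[5.91e-06 + 0.000886] = 5.489, so f = 0.03319.
Total minor-loss coefficient ΣK = 3·8.9 = 26.7.
ΔP = [f·L/D + ΣK]·(ρV²/2) = [0.03319·1270/0.0208 + 26.7]·(791·0.9229²/2) = [2026 + 26.7]·336.9 = 6.916e+05 Pa.
ΔP = 6.916e+05 Pa = 692 kPa.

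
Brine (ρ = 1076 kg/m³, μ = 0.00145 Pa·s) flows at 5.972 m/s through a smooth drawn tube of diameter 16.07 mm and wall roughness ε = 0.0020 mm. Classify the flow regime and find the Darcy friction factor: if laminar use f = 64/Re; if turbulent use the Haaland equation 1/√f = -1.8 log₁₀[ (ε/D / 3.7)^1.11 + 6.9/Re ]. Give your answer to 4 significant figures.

Re = ρVD/μ = 1076·5.972·0.01607/0.00145 = 7.122e+04.
Re > 4000 → turbulent. ε/D = 2e-06/0.01607 = 0.000124; Haaland: 1/√f = -1.8 log₁₀[1.08e-05 + 9.69e-05] = 7.142, so f = 0.01961.

f ≈ 0.01961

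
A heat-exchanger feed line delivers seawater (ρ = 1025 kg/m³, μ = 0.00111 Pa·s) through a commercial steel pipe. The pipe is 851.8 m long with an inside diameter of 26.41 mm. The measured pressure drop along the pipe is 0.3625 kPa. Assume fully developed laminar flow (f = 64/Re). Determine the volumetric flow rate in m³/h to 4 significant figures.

Q ≈ 0.01648 m³/h

For laminar flow, f = 64/Re with Re = ρVD/μ, so Darcy-Weisbach reduces to ΔP = 32μLV/D². Solving for V: V = ΔP·D²/(32μL) = 362.5·(0.02641)²/(32·0.00111·851.8) = 0.008357 m/s.
Check: Re = ρVD/μ = 1025·0.008357·0.02641/0.00111 = 203.8 < 2300, so the laminar assumption holds.
Q = V·A = 0.008357·(π/4·0.02641²) = 4.578e-06 m³/s = 0.01648 m³/h.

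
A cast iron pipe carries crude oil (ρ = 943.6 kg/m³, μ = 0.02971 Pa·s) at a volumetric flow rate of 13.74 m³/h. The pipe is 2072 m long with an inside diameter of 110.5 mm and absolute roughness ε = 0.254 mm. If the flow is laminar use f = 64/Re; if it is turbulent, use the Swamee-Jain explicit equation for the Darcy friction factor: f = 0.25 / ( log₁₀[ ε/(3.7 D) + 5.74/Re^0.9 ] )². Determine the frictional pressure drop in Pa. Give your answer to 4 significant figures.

ΔP ≈ 64210 Pa

Q = 13.74 m³/h = 13.74/3600 = 0.003817 m³/s.
Cross-sectional area A = πD²/4 = π(0.1105)²/4 = 0.00959 m²; mean velocity V = Q/A = 0.003817/0.00959 = 0.398 m/s.
Reynolds number Re = ρVD/μ = 943.6 · 0.398 · 0.1105 / 0.0297 = 1397.
Re < 2300 → laminar flow, so f = 64/Re = 64/1397 = 0.04582 (the turbulent correlation is not needed).
Darcy-Weisbach: ΔP = f(L/D)(ρV²/2) = 0.04582·(2072/0.1105)·(943.6·0.398²/2) = 0.04582·1.875e+04·74.73 = 6.421e+04 Pa.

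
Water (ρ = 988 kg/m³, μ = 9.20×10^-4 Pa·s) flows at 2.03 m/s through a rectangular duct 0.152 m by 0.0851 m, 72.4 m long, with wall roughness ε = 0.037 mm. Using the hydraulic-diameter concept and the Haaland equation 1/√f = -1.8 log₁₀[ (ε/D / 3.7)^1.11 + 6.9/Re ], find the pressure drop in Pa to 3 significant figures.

ΔP ≈ 23500 Pa

Hydraulic diameter D_h = 4A/P = 4·(0.152·0.0851)/(2·(0.152+0.0851)) = 0.05174/0.4742 = 0.1091 m.
Re = ρVD_h/μ = 988·2.03·0.1091/0.00092 = 2.379e+05.
ε/D_h = 3.7e-05/0.1091 = 0.000339; Haaland gives 1/√f = -1.8 log₁₀[3.3e-05+2.9e-05] = 7.574, so f = 0.01743.
ΔP = f(L/D_h)(ρV²/2) = 0.01743·72.4/0.1091·2036 = 2.355e+04 Pa.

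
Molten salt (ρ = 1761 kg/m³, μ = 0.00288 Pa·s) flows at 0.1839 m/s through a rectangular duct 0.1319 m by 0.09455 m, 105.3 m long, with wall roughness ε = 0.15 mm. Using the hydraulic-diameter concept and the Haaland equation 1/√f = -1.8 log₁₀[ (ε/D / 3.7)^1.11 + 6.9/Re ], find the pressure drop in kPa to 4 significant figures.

ΔP ≈ 0.8867 kPa

Hydraulic diameter D_h = 4A/P = 4·(0.1319·0.09455)/(2·(0.1319+0.09455)) = 0.04988/0.4529 = 0.1101 m.
Re = ρVD_h/μ = 1761·0.1839·0.1101/0.00288 = 1.239e+04.
ε/D_h = 0.00015/0.1101 = 0.00136; Haaland gives 1/√f = -1.8 log₁₀[0.000154+0.000557] = 5.666, so f = 0.03115.
ΔP = f(L/D_h)(ρV²/2) = 0.03115·105.3/0.1101·29.78 = 886.7 Pa.
ΔP = 0.8867 kPa.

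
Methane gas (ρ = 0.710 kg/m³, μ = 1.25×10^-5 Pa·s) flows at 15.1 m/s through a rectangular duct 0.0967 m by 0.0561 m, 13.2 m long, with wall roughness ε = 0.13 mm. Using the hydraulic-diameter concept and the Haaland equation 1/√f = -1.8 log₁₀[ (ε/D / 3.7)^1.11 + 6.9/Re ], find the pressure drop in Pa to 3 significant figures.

ΔP ≈ 382 Pa

Hydraulic diameter D_h = 4A/P = 4·(0.0967·0.0561)/(2·(0.0967+0.0561)) = 0.0217/0.3056 = 0.07101 m.
Re = ρVD_h/μ = 0.71·15.1·0.07101/1.25e-05 = 6.09e+04.
ε/D_h = 0.00013/0.07101 = 0.00183; Haaland gives 1/√f = -1.8 log₁₀[0.000214+0.000113] = 6.273, so f = 0.02542.
ΔP = f(L/D_h)(ρV²/2) = 0.02542·13.2/0.07101·80.94 = 382.4 Pa.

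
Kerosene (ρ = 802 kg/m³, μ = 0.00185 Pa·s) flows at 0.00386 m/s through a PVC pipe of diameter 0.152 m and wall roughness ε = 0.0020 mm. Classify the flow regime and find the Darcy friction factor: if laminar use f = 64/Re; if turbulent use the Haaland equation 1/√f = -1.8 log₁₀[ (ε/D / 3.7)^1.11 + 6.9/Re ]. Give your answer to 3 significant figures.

f ≈ 0.252

Re = ρVD/μ = 802·0.00386·0.152/0.00185 = 254.4.
Re < 2300 → laminar, so f = 64/Re = 0.2516 (roughness is irrelevant in laminar flow).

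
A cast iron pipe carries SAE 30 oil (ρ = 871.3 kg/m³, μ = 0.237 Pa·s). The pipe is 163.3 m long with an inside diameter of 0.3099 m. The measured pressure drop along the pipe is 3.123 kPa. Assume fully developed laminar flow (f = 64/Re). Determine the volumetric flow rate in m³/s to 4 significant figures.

For laminar flow, f = 64/Re with Re = ρVD/μ, so Darcy-Weisbach reduces to ΔP = 32μLV/D². Solving for V: V = ΔP·D²/(32μL) = 3123·(0.3099)²/(32·0.237·163.3) = 0.2422 m/s.
Check: Re = ρVD/μ = 871.3·0.2422·0.3099/0.237 = 275.9 < 2300, so the laminar assumption holds.
Q = V·A = 0.2422·(π/4·0.3099²) = 0.01827 m³/s = 0.01827 m³/s.

Q ≈ 0.01827 m³/s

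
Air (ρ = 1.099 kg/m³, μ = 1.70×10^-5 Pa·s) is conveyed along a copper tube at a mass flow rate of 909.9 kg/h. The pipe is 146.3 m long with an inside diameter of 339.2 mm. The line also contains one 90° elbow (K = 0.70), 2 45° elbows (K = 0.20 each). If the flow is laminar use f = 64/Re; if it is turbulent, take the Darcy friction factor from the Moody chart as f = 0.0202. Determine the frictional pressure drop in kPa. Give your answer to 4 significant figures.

ṁ = 909.9 kg/h = 909.9/3600 = 0.2527 kg/s.
A = πD²/4 = π(0.3392)²/4 = 0.09037 m²; mean velocity V = ṁ/(ρA) = 0.2527/(1.099 · 0.09037) = 2.545 m/s.
Reynolds number Re = ρVD/μ = 1.099 · 2.545 · 0.3392 / 1.7e-05 = 5.581e+04.
Re > 4000 → turbulent; use the Moody-chart value f = 0.0202.
Total minor-loss coefficient ΣK = 1·0.7 + 2·0.2 = 1.1.
ΔP = [f·L/D + ΣK]·(ρV²/2) = [0.0202·146.3/0.3392 + 1.1]·(1.099·2.545²/2) = [8.712 + 1.1]·3.559 = 34.92 Pa.
ΔP = 34.92 Pa = 0.03492 kPa.

ΔP ≈ 0.03492 kPa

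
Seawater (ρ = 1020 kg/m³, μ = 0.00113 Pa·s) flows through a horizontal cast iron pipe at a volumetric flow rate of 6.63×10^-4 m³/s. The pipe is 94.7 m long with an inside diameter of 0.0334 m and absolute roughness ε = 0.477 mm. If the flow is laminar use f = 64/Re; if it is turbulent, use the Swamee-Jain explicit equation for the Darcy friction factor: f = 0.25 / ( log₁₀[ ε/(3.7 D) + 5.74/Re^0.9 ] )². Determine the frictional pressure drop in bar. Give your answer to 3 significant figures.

Cross-sectional area A = πD²/4 = π(0.0334)²/4 = 0.0008762 m²; mean velocity V = Q/A = 0.000663/0.0008762 = 0.7567 m/s.
Reynolds number Re = ρVD/μ = 1020 · 0.7567 · 0.0334 / 0.00113 = 2.281e+04.
Re > 4000 → turbulent. Relative roughness ε/D = 0.000477/0.0334 = 0.0143. Swamee-Jain: f = 0.25/(log₁₀[0.0143/3.7 + 5.74/2.281e+04^0.9])² = 0.25/(log₁₀[0.00386 + 0.000686])² = 0.25/(-2.342)² = 0.04557.
Darcy-Weisbach: ΔP = f(L/D)(ρV²/2) = 0.04557·(94.7/0.0334)·(1020·0.7567²/2) = 0.04557·2835·292 = 3.773e+04 Pa.
ΔP = 3.773e+04 Pa = 0.377 bar.

ΔP ≈ 0.377 bar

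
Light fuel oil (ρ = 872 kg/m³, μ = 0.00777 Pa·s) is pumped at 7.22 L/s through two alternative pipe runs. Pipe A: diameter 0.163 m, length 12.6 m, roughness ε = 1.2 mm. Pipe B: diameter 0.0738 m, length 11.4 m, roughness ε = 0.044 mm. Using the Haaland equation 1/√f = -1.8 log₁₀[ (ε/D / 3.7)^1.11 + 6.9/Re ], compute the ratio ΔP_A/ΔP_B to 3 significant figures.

ΔP_A/ΔP_B ≈ 0.0311

Pipe A: V = Q/A = 0.00722/0.02087 = 0.346 m/s; Re = 6329; ε/D = 0.00736; Haaland → f = 0.043; ΔP_A = f(L/D)(ρV²/2) = 173.5 Pa.
Pipe B: V = Q/A = 0.00722/0.004278 = 1.688 m/s; Re = 1.398e+04; ε/D = 0.000596; Haaland → f = 0.02912; ΔP_B = f(L/D)(ρV²/2) = 5588 Pa.
ΔP_A/ΔP_B = 173.5/5588 = 0.0311.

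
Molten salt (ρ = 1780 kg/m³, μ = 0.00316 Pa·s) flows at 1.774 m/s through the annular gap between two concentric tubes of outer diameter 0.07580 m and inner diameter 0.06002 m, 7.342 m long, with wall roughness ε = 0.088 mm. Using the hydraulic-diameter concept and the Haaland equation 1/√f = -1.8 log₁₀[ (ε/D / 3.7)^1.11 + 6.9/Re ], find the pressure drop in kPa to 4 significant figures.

Hydraulic diameter D_h = 4A/P = D_o - D_i = 0.0758 - 0.06002 = 0.01578 m.
Re = ρVD_h/μ = 1780·1.774·0.01578/0.00316 = 1.577e+04.
ε/D_h = 8.8e-05/0.01578 = 0.00558; Haaland gives 1/√f = -1.8 log₁₀[0.000738+0.000438] = 5.274, so f = 0.03595.
ΔP = f(L/D_h)(ρV²/2) = 0.03595·7.342/0.01578·2801 = 4.685e+04 Pa.
ΔP = 46.85 kPa.

ΔP ≈ 46.85 kPa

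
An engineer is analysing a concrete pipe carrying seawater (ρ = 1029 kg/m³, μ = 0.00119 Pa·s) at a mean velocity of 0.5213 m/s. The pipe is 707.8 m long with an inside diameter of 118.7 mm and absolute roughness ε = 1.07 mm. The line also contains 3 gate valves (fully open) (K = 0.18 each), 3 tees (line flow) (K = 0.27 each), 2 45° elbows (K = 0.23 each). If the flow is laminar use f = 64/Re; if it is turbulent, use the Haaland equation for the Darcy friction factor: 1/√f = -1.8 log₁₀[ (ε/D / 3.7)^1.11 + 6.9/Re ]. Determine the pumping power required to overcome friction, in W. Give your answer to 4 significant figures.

Reynolds number Re = ρVD/μ = 1029 · 0.5213 · 0.1187 / 0.00119 = 5.351e+04.
Re > 4000 → turbulent. Relative roughness ε/D = 0.00107/0.1187 = 0.00901. Haaland: 1/√f = -1.8 log₁₀[(0.00901/3.7)^1.11 + 6.9/5.351e+04] = -1.8 log₁₀[0.00126 + 0.000129] = 5.145, so f = 0.03778.
Total minor-loss coefficient ΣK = 3·0.18 + 3·0.27 + 2·0.23 = 1.81.
ΔP = [f·L/D + ΣK]·(ρV²/2) = [0.03778·707.8/0.1187 + 1.81]·(1029·0.5213²/2) = [225.3 + 1.81]·139.8 = 3.175e+04 Pa.
Q = V·A = 0.5213·0.01107 = 0.005769 m³/s.
Pumping power P = QΔP = 0.005769·3.175e+04 = 183.15 W = 183.2 W.

P ≈ 183.2 W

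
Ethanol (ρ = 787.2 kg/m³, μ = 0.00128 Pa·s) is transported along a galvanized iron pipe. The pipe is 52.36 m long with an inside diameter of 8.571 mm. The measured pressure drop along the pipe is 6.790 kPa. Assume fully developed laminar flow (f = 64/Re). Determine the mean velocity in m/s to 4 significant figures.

V ≈ 0.2326 m/s

For laminar flow, f = 64/Re with Re = ρVD/μ, so Darcy-Weisbach reduces to ΔP = 32μLV/D². Solving for V: V = ΔP·D²/(32μL) = 6790·(0.008571)²/(32·0.00128·52.36) = 0.2326 m/s.
Check: Re = ρVD/μ = 787.2·0.2326·0.008571/0.00128 = 1226 < 2300, so the laminar assumption holds.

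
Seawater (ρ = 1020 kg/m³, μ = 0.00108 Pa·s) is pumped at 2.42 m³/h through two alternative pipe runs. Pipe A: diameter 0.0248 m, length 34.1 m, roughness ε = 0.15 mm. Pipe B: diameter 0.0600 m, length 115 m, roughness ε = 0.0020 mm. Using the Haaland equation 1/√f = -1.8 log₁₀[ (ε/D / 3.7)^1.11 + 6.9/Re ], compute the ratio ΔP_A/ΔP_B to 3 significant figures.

ΔP_A/ΔP_B ≈ 29.7

Pipe A: V = Q/A = 0.0006722/0.0004831 = 1.392 m/s; Re = 3.259e+04; ε/D = 0.00605; Haaland → f = 0.03448; ΔP_A = f(L/D)(ρV²/2) = 4.682e+04 Pa.
Pipe B: V = Q/A = 0.0006722/0.002827 = 0.2377 m/s; Re = 1.347e+04; ε/D = 3.33e-05; Haaland → f = 0.02854; ΔP_B = f(L/D)(ρV²/2) = 1577 Pa.
ΔP_A/ΔP_B = 4.682e+04/1577 = 29.7.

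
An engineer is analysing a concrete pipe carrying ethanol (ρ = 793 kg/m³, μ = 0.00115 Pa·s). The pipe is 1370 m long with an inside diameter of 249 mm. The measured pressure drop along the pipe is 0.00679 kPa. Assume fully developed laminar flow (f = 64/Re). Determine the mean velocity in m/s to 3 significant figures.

For laminar flow, f = 64/Re with Re = ρVD/μ, so Darcy-Weisbach reduces to ΔP = 32μLV/D². Solving for V: V = ΔP·D²/(32μL) = 6.79·(0.249)²/(32·0.00115·1370) = 0.00835 m/s.
Check: Re = ρVD/μ = 793·0.00835·0.249/0.00115 = 1434 < 2300, so the laminar assumption holds.

V ≈ 0.00835 m/s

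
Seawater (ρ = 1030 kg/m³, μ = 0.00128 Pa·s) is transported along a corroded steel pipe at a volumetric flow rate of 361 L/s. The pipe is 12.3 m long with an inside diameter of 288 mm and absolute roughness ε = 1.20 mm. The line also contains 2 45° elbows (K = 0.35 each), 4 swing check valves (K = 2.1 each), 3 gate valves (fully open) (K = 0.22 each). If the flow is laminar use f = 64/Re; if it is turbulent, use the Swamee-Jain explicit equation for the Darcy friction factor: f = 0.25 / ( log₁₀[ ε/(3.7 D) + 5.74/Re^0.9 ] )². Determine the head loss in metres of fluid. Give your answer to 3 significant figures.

Q = 361 L/s = 361/1000 = 0.361 m³/s.
Cross-sectional area A = πD²/4 = π(0.288)²/4 = 0.06514 m²; mean velocity V = Q/A = 0.361/0.06514 = 5.542 m/s.
Reynolds number Re = ρVD/μ = 1030 · 5.542 · 0.288 / 0.00128 = 1.284e+06.
Re > 4000 → turbulent. Relative roughness ε/D = 0.0012/0.288 = 0.00417. Swamee-Jain: f = 0.25/(log₁₀[0.00417/3.7 + 5.74/1.284e+06^0.9])² = 0.25/(log₁₀[0.00113 + 1.82e-05])² = 0.25/(-2.941)² = 0.02889.
Total minor-loss coefficient ΣK = 2·0.35 + 4·2.1 + 3·0.22 = 9.76.
ΔP = [f·L/D + ΣK]·(ρV²/2) = [0.02889·12.3/0.288 + 9.76]·(1030·5.542²/2) = [1.234 + 9.76]·1.582e+04 = 1.739e+05 Pa.
Head loss h_f = ΔP/(ρg) = 1.739e+05/(1030·9.81) = 17.2 m.

h_f ≈ 17.2 m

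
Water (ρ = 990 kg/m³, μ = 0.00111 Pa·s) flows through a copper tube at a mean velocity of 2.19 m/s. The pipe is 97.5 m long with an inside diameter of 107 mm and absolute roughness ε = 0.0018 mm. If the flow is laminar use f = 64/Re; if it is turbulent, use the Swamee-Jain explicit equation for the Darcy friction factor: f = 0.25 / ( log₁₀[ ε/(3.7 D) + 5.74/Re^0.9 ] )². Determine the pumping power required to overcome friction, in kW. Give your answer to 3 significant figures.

Reynolds number Re = ρVD/μ = 990 · 2.19 · 0.107 / 0.00111 = 2.09e+05.
Re > 4000 → turbulent. Relative roughness ε/D = 1.8e-06/0.107 = 1.68e-05. Swamee-Jain: f = 0.25/(log₁₀[1.68e-05/3.7 + 5.74/2.09e+05^0.9])² = 0.25/(log₁₀[4.55e-06 + 9.35e-05])² = 0.25/(-4.009)² = 0.01556.
Darcy-Weisbach: ΔP = f(L/D)(ρV²/2) = 0.01556·(97.5/0.107)·(990·2.19²/2) = 0.01556·911.2·2374 = 3.366e+04 Pa.
Q = V·A = 2.19·0.008992 = 0.01969 m³/s.
Pumping power P = QΔP = 0.01969·3.366e+04 = 662.8 W = 0.663 kW.

P ≈ 0.663 kW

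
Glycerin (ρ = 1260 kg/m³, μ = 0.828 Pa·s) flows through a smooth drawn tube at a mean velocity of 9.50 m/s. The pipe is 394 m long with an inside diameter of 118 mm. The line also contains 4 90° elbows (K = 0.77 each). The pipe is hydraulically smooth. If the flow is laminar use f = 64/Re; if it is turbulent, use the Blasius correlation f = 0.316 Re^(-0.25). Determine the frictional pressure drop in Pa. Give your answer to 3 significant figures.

Reynolds number Re = ρVD/μ = 1260 · 9.5 · 0.118 / 0.828 = 1706.
Re < 2300 → laminar flow, so f = 64/Re = 64/1706 = 0.03752 (the turbulent correlation is not needed).
Total minor-loss coefficient ΣK = 4·0.77 = 3.08.
ΔP = [f·L/D + ΣK]·(ρV²/2) = [0.03752·394/0.118 + 3.08]·(1260·9.5²/2) = [125.3 + 3.08]·5.686e+04 = 7.298e+06 Pa.

ΔP ≈ 7.30×10^6 Pa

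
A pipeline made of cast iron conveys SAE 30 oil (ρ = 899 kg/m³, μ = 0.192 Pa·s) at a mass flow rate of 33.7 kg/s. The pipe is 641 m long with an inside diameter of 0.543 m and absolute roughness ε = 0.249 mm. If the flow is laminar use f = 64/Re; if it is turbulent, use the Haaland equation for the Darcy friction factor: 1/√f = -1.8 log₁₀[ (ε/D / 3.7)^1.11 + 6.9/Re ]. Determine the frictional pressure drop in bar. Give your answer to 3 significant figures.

ΔP ≈ 0.0216 bar

A = πD²/4 = π(0.543)²/4 = 0.2316 m²; mean velocity V = ṁ/(ρA) = 33.7/(899 · 0.2316) = 0.1619 m/s.
Reynolds number Re = ρVD/μ = 899 · 0.1619 · 0.543 / 0.192 = 411.6.
Re < 2300 → laminar flow, so f = 64/Re = 64/411.6 = 0.1555 (the turbulent correlation is not needed).
Darcy-Weisbach: ΔP = f(L/D)(ρV²/2) = 0.1555·(641/0.543)·(899·0.1619²/2) = 0.1555·1180·11.78 = 2162 Pa.
ΔP = 2162 Pa = 0.0216 bar.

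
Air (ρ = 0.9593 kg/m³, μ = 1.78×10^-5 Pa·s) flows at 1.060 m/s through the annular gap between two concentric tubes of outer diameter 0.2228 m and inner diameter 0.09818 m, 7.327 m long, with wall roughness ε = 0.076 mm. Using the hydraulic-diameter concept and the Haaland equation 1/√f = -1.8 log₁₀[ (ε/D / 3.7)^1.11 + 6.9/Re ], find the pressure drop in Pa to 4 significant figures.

Hydraulic diameter D_h = 4A/P = D_o - D_i = 0.2228 - 0.09818 = 0.1246 m.
Re = ρVD_h/μ = 0.9593·1.06·0.1246/1.78e-05 = 7119.
ε/D_h = 7.6e-05/0.1246 = 0.00061; Haaland gives 1/√f = -1.8 log₁₀[6.32e-05+0.000969] = 5.375, so f = 0.03461.
ΔP = f(L/D_h)(ρV²/2) = 0.03461·7.327/0.1246·0.5389 = 1.097 Pa.

ΔP ≈ 1.097 Pa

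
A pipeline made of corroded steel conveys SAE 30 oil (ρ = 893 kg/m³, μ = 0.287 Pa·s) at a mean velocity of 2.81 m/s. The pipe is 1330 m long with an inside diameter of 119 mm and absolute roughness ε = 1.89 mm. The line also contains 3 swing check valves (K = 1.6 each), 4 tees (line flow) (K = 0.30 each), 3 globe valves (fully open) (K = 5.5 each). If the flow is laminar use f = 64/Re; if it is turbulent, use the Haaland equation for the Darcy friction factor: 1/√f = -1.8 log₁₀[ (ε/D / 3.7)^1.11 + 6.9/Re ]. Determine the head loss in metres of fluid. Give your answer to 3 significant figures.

h_f ≈ 286 m

Reynolds number Re = ρVD/μ = 893 · 2.81 · 0.119 / 0.287 = 1040.
Re < 2300 → laminar flow, so f = 64/Re = 64/1040 = 0.06151 (the turbulent correlation is not needed).
Total minor-loss coefficient ΣK = 3·1.6 + 4·0.3 + 3·5.5 = 22.5.
ΔP = [f·L/D + ΣK]·(ρV²/2) = [0.06151·1330/0.119 + 22.5]·(893·2.81²/2) = [687.5 + 22.5]·3526 = 2.503e+06 Pa.
Head loss h_f = ΔP/(ρg) = 2.503e+06/(893·9.81) = 286 m.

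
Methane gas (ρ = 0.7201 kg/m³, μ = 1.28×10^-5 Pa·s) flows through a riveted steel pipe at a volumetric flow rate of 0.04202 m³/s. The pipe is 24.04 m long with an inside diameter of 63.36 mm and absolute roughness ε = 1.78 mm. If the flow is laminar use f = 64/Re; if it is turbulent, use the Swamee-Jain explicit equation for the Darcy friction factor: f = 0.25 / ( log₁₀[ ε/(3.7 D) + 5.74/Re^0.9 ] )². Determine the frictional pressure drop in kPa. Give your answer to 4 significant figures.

ΔP ≈ 1.376 kPa

Cross-sectional area A = πD²/4 = π(0.06336)²/4 = 0.003153 m²; mean velocity V = Q/A = 0.04202/0.003153 = 13.33 m/s.
Reynolds number Re = ρVD/μ = 0.7201 · 13.33 · 0.06336 / 1.28e-05 = 4.75e+04.
Re > 4000 → turbulent. Relative roughness ε/D = 0.00178/0.06336 = 0.0281. Swamee-Jain: f = 0.25/(log₁₀[0.0281/3.7 + 5.74/4.75e+04^0.9])² = 0.25/(log₁₀[0.00759 + 0.000355])² = 0.25/(-2.1)² = 0.0567.
Darcy-Weisbach: ΔP = f(L/D)(ρV²/2) = 0.0567·(24.04/0.06336)·(0.7201·13.33²/2) = 0.0567·379.4·63.95 = 1376 Pa.
ΔP = 1376 Pa = 1.376 kPa.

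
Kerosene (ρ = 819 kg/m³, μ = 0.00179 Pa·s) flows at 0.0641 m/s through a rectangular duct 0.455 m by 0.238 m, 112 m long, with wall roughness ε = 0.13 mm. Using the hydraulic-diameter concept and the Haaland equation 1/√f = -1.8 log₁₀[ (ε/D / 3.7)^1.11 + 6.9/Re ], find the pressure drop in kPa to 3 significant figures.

Hydraulic diameter D_h = 4A/P = 4·(0.455·0.238)/(2·(0.455+0.238)) = 0.4332/1.386 = 0.3125 m.
Re = ρVD_h/μ = 819·0.0641·0.3125/0.00179 = 9166.
ε/D_h = 0.00013/0.3125 = 0.000416; Haaland gives 1/√f = -1.8 log₁₀[4.13e-05+0.000753] = 5.58, so f = 0.03211.
ΔP = f(L/D_h)(ρV²/2) = 0.03211·112/0.3125·1.683 = 19.36 Pa.
ΔP = 0.0194 kPa.

ΔP ≈ 0.0194 kPa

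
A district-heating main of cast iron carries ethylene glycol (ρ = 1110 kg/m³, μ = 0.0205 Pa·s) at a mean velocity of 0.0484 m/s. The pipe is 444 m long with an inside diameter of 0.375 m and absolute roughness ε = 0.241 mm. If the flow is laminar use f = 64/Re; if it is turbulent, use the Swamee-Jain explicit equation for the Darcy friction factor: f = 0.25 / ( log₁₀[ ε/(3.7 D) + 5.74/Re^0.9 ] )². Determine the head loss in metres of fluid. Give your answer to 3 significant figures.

Reynolds number Re = ρVD/μ = 1110 · 0.0484 · 0.375 / 0.0205 = 982.8.
Re < 2300 → laminar flow, so f = 64/Re = 64/982.8 = 0.06512 (the turbulent correlation is not needed).
Darcy-Weisbach: ΔP = f(L/D)(ρV²/2) = 0.06512·(444/0.375)·(1110·0.0484²/2) = 0.06512·1184·1.3 = 100.2 Pa.
Head loss h_f = ΔP/(ρg) = 100.2/(1110·9.81) = 0.00921 m.

h_f ≈ 0.00921 m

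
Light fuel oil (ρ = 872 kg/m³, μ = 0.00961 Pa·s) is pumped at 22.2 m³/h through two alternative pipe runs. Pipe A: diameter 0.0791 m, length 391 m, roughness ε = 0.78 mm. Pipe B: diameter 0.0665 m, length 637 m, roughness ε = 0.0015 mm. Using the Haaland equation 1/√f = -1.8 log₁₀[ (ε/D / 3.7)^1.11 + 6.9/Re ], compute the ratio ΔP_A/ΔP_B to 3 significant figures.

Pipe A: V = Q/A = 0.006167/0.004914 = 1.255 m/s; Re = 9007; ε/D = 0.00986; Haaland → f = 0.0434; ΔP_A = f(L/D)(ρV²/2) = 1.473e+05 Pa.
Pipe B: V = Q/A = 0.006167/0.003473 = 1.775 m/s; Re = 1.071e+04; ε/D = 2.26e-05; Haaland → f = 0.03033; ΔP_B = f(L/D)(ρV²/2) = 3.993e+05 Pa.
ΔP_A/ΔP_B = 1.473e+05/3.993e+05 = 0.369.

ΔP_A/ΔP_B ≈ 0.369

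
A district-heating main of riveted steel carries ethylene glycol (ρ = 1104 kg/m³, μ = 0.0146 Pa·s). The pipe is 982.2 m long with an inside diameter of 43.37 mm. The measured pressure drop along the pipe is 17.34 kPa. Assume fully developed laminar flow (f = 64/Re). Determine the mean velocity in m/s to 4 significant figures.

V ≈ 0.07108 m/s

For laminar flow, f = 64/Re with Re = ρVD/μ, so Darcy-Weisbach reduces to ΔP = 32μLV/D². Solving for V: V = ΔP·D²/(32μL) = 1.734e+04·(0.04337)²/(32·0.0146·982.2) = 0.07108 m/s.
Check: Re = ρVD/μ = 1104·0.07108·0.04337/0.0146 = 233.1 < 2300, so the laminar assumption holds.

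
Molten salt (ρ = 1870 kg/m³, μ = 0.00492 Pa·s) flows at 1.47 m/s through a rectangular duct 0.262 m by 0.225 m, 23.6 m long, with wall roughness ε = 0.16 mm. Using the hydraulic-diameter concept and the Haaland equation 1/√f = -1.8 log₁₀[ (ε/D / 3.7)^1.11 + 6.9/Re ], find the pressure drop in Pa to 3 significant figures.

Hydraulic diameter D_h = 4A/P = 4·(0.262·0.225)/(2·(0.262+0.225)) = 0.2358/0.974 = 0.2421 m.
Re = ρVD_h/μ = 1870·1.47·0.2421/0.00492 = 1.353e+05.
ε/D_h = 0.00016/0.2421 = 0.000661; Haaland gives 1/√f = -1.8 log₁₀[6.91e-05+5.1e-05] = 7.057, so f = 0.02008.
ΔP = f(L/D_h)(ρV²/2) = 0.02008·23.6/0.2421·2020 = 3955 Pa.

ΔP ≈ 3960 Pa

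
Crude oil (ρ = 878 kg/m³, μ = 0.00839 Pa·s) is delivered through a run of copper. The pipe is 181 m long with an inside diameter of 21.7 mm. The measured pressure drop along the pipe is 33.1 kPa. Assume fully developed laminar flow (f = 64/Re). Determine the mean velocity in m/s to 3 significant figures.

For laminar flow, f = 64/Re with Re = ρVD/μ, so Darcy-Weisbach reduces to ΔP = 32μLV/D². Solving for V: V = ΔP·D²/(32μL) = 3.31e+04·(0.0217)²/(32·0.00839·181) = 0.3207 m/s.
Check: Re = ρVD/μ = 878·0.3207·0.0217/0.00839 = 728.4 < 2300, so the laminar assumption holds.

V ≈ 0.321 m/s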